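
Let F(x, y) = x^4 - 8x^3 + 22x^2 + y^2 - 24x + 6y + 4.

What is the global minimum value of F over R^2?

-14

F(x,y) separates as P(x) + Q(y) + 4, so its minimum is min P + min Q + 4.
P'(x) = 4(x - 3)(x - 2)(x - 1) vanishes at x ∈ {1, 2, 3}; Q'(y) = 2y + 6 vanishes at y ∈ {-3}.
Local minima of P (where P''>0): P(1)=-9, P(3)=-9. Local minima of Q: Q(-3)=-9.
So the global minimum of F is P(1) + Q(-3) + 4 = -9 − 9 + 4 = -14, attained at (1, -3).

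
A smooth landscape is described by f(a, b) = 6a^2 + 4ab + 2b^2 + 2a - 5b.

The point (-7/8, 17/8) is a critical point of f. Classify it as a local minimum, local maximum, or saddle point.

The Hessian of f is constant: H = [[12, 4], [4, 4]].
det(H) = 12·4 − 4² = 32.
det(H) > 0 and tr(H) = 16 > 0, so H is positive definite and the point is a local minimum.

local minimum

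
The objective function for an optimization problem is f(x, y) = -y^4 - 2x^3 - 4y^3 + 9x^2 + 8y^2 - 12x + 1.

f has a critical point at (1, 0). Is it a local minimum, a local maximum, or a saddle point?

The mixed partial ∂²f/∂x∂y is 0, so the Hessian at any point is diag(f_xx, f_yy) = diag(6(-2x + 3), 4(-3y^2 - 6y + 4)).
At (1, 0): H = diag(6, 16).
Both eigenvalues are positive, so H is positive definite: a local minimum.

local minimum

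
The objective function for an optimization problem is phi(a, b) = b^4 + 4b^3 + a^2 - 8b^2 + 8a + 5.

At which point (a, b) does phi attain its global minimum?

phi(a,b) separates as P(a) + Q(b) + 5, so its minimum is min P + min Q + 5.
P'(a) = 2a + 8 vanishes at a ∈ {-4}; Q'(b) = 4b(b - 1)(b + 4) vanishes at b ∈ {-4, 0, 1}.
Local minima of P (where P''>0): P(-4)=-16. Local minima of Q: Q(-4)=-128, Q(1)=-3.
So the global minimum of phi is P(-4) + Q(-4) + 5 = -16 − 128 + 5 = -139, attained at (-4, -4).

(-4, -4)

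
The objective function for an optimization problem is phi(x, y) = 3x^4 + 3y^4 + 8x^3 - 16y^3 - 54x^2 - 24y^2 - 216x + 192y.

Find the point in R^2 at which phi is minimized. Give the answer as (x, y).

(3, -2)

phi(x,y) separates as P(x) + Q(y), so its minimum is min P + min Q.
P'(x) = 12(x - 3)(x + 2)(x + 3) vanishes at x ∈ {-3, -2, 3}; Q'(y) = 12(y - 4)(y - 2)(y + 2) vanishes at y ∈ {-2, 2, 4}.
Local minima of P (where P''>0): P(-3)=189, P(3)=-675. Local minima of Q: Q(-2)=-304, Q(4)=128.
So the global minimum of phi is P(3) + Q(-2) = -675 − 304 = -979, attained at (3, -2).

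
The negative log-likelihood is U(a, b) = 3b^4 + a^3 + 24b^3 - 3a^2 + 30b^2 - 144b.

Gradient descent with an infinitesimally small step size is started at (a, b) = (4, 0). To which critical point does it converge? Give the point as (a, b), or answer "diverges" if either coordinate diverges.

U is separable, so gradient descent decouples: a follows -∂U/∂a, b follows -∂U/∂b.
∂U/∂a = 3a(a - 2); at a=4 this is 24, so a decreases.
∂U/∂b = 12(b - 1)(b + 3)(b + 4); at b=0 this is -144, so b increases.
a converges to its nearest critical value 2 (a local min of the a-part); b converges to 1. The iterate converges to (2, 1).

(2, 1)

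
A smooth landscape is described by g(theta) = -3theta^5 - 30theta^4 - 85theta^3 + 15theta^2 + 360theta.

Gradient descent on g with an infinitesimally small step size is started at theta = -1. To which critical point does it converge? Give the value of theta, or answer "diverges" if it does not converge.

-2

g'(theta) = -15(theta - 1)(theta + 2)(theta + 3)(theta + 4), so g'(-1) = 180.
Gradient descent moves in the -g' direction, i.e. theta is decreasing.
The nearest critical point in that direction is theta = -2, where g'' = 90 > 0 (a local minimum). The iterate converges there.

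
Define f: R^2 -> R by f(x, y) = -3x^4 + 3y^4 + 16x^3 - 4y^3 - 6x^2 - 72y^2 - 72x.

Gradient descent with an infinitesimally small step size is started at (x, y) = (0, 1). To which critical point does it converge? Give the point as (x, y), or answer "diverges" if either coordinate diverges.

(2, 4)

f is separable, so gradient descent decouples: x follows -∂f/∂x, y follows -∂f/∂y.
∂f/∂x = -12(x - 3)(x - 2)(x + 1); at x=0 this is -72, so x increases.
∂f/∂y = 12y(y - 4)(y + 3); at y=1 this is -144, so y increases.
x converges to its nearest critical value 2 (a local min of the x-part); y converges to 4. The iterate converges to (2, 4).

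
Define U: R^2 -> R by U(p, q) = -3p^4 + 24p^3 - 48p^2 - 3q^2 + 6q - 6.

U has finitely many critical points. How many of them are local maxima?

U separates as a function of p plus a function of q, so ∇U=0 decouples.
∂U/∂p = -12p(p - 4)(p - 2) = 0 at p ∈ {0, 2, 4}; ∂U/∂q = -6(q - 1) = 0 at q ∈ {1}.
The Hessian is diagonal: diag(U_pp, U_qq). Second derivatives: U_pp(0)=-96, U_pp(2)=48, U_pp(4)=-96; U_qq(1)=-6.
Local maxima occur where both diagonal entries negative: (0, 1), (4, 1). Count: 2.

2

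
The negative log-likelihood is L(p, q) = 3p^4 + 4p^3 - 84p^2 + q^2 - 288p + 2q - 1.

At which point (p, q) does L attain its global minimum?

L(p,q) separates as A(p) + B(q) − 1, so its minimum is min A + min B − 1.
A'(p) = 12(p - 4)(p + 2)(p + 3) vanishes at p ∈ {-3, -2, 4}; B'(q) = 2q + 2 vanishes at q ∈ {-1}.
Local minima of A (where A''>0): A(-3)=243, A(4)=-1472. Local minima of B: B(-1)=-1.
So the global minimum of L is A(4) + B(-1) − 1 = -1472 − 1 − 1 = -1474, attained at (4, -1).

(4, -1)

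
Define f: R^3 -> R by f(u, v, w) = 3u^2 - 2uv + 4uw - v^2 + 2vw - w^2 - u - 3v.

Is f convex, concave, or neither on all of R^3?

neither

f is quadratic, so its Hessian is the constant matrix H = [[6, -2, 4], [-2, -2, 2], [4, 2, -2]].
Leading principal minors: 6, -16, 8.
Neither pattern holds ⇒ H is indefinite ⇒ neither convex nor concave.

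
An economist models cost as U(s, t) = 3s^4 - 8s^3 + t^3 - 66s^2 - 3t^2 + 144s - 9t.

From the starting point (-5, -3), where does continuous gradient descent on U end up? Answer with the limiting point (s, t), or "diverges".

diverges

U is separable, so gradient descent decouples: s follows -∂U/∂s, t follows -∂U/∂t.
∂U/∂s = 12(s - 4)(s - 1)(s + 3); at s=-5 this is -1296, so s increases.
∂U/∂t = 3(t - 3)(t + 1); at t=-3 this is 36, so t decreases.
The t-coordinate has no critical point in that direction and runs off to infinity.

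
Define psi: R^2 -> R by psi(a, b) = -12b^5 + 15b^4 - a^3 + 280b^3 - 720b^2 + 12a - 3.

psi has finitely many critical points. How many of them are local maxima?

psi separates as a function of a plus a function of b, so ∇psi=0 decouples.
∂psi/∂a = -3(a - 2)(a + 2) = 0 at a ∈ {-2, 2}; ∂psi/∂b = -60b(b - 3)(b - 2)(b + 4) = 0 at b ∈ {-4, 0, 2, 3}.
The Hessian is diagonal: diag(psi_aa, psi_bb). Second derivatives: psi_aa(-2)=12, psi_aa(2)=-12; psi_bb(-4)=10080, psi_bb(0)=-1440, psi_bb(2)=720, psi_bb(3)=-1260.
Local maxima occur where both diagonal entries negative: (2, 0), (2, 3). Count: 2.

2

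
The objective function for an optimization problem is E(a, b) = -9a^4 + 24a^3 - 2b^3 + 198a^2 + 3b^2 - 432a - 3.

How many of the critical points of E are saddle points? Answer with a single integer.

3

E separates as a function of a plus a function of b, so ∇E=0 decouples.
∂E/∂a = -36(a - 4)(a - 1)(a + 3) = 0 at a ∈ {-3, 1, 4}; ∂E/∂b = -6b(b - 1) = 0 at b ∈ {0, 1}.
The Hessian is diagonal: diag(E_aa, E_bb). Second derivatives: E_aa(-3)=-1008, E_aa(1)=432, E_aa(4)=-756; E_bb(0)=6, E_bb(1)=-6.
Saddle points occur where the two diagonal entries have opposite signs: (-3, 0), (1, 1), (4, 0). Count: 3.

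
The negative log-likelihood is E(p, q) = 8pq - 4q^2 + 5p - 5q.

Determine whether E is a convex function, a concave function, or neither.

E is quadratic, so its Hessian is the constant matrix H = [[0, 8], [8, -8]].
det(H) = -64, tr(H) = -8.
det(H) < 0, so H is indefinite: neither convex nor concave.

neither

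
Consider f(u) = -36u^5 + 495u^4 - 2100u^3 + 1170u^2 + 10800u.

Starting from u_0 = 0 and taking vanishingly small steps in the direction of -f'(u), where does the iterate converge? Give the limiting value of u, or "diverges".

-1

f'(u) = -180(u - 5)(u - 4)(u - 3)(u + 1), so f'(0) = 10800.
Gradient descent moves in the -f' direction, i.e. u is decreasing.
The nearest critical point in that direction is u = -1, where f'' = 21600 > 0 (a local minimum). The iterate converges there.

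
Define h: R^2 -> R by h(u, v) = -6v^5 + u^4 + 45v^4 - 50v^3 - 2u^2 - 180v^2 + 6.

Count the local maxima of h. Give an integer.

2

h separates as a function of u plus a function of v, so ∇h=0 decouples.
∂h/∂u = 4u(u - 1)(u + 1) = 0 at u ∈ {-1, 0, 1}; ∂h/∂v = -30v(v - 4)(v - 3)(v + 1) = 0 at v ∈ {-1, 0, 3, 4}.
The Hessian is diagonal: diag(h_uu, h_vv). Second derivatives: h_uu(-1)=8, h_uu(0)=-4, h_uu(1)=8; h_vv(-1)=600, h_vv(0)=-360, h_vv(3)=360, h_vv(4)=-600.
Local maxima occur where both diagonal entries negative: (0, 0), (0, 4). Count: 2.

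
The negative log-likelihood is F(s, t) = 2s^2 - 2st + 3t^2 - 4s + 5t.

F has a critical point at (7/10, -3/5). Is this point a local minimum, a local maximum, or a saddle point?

The Hessian of F is constant: H = [[4, -2], [-2, 6]].
det(H) = 4·6 − (-2)² = 20.
det(H) > 0 and tr(H) = 10 > 0, so H is positive definite and the point is a local minimum.

local minimum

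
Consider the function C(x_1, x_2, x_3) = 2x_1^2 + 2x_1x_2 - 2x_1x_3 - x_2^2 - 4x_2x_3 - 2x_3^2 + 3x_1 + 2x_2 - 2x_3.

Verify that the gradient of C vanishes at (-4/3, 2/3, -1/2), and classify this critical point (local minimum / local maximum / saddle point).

∇C = (4x_1 + 2x_2 - 2x_3 + 3, 2x_1 - 2x_2 - 4x_3 + 2, -2x_1 - 4x_2 - 4x_3 - 2); substituting (-4/3, 2/3, -1/2) gives ∇C = (0, 0, 0), so (-4/3, 2/3, -1/2) is indeed a critical point.
The Hessian is constant: H = [[4, 2, -2], [2, -2, -4], [-2, -4, -4]].
Leading principal minors: Δ₁ = 4, Δ₂ = -12, Δ₃ = 24.
The minors fit neither the all-positive nor the alternating-sign pattern, so H is indefinite: a saddle point.

saddle point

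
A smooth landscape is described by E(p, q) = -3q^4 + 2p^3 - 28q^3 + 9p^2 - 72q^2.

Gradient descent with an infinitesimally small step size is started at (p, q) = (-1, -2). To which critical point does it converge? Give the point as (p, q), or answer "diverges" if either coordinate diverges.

(0, -3)

E is separable, so gradient descent decouples: p follows -∂E/∂p, q follows -∂E/∂q.
∂E/∂p = 6p(p + 3); at p=-1 this is -12, so p increases.
∂E/∂q = -12q(q + 3)(q + 4); at q=-2 this is 48, so q decreases.
p converges to its nearest critical value 0 (a local min of the p-part); q converges to -3. The iterate converges to (0, -3).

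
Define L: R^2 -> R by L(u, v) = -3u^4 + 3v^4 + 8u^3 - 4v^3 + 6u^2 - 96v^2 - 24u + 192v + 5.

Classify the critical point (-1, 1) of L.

The mixed partial ∂²L/∂u∂v is 0, so the Hessian at any point is diag(L_uu, L_vv) = diag(12(-3u^2 + 4u + 1), 12(3v^2 - 2v - 16)).
At (-1, 1): H = diag(-72, -180).
Both eigenvalues are negative, so H is negative definite: a local maximum.

local maximum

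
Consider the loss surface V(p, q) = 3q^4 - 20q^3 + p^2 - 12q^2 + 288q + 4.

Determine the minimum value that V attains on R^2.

V(p,q) separates as A(p) + B(q) + 4, so its minimum is min A + min B + 4.
A'(p) = 2p vanishes at p ∈ {0}; B'(q) = 12(q - 4)(q - 3)(q + 2) vanishes at q ∈ {-2, 3, 4}.
Local minima of A (where A''>0): A(0)=0. Local minima of B: B(-2)=-416, B(4)=448.
So the global minimum of V is A(0) + B(-2) + 4 = 0 − 416 + 4 = -412, attained at (0, -2).

-412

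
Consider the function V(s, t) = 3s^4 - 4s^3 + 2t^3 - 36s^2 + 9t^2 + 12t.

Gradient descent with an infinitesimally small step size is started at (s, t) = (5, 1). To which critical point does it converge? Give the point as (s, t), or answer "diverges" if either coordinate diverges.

(3, -1)

V is separable, so gradient descent decouples: s follows -∂V/∂s, t follows -∂V/∂t.
∂V/∂s = 12s(s - 3)(s + 2); at s=5 this is 840, so s decreases.
∂V/∂t = 6(t + 1)(t + 2); at t=1 this is 36, so t decreases.
s converges to its nearest critical value 3 (a local min of the s-part); t converges to -1. The iterate converges to (3, -1).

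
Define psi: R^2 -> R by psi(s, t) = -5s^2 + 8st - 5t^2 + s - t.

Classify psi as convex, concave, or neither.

psi is quadratic, so its Hessian is the constant matrix H = [[-10, 8], [8, -10]].
det(H) = 36, tr(H) = -20.
det(H) > 0 and tr(H) < 0, so H is negative definite everywhere: concave.

concave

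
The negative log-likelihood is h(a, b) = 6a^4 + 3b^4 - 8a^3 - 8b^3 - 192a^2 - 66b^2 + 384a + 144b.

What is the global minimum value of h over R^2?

-3127

h(a,b) separates as P(a) + Q(b), so its minimum is min P + min Q.
P'(a) = 24(a - 4)(a - 1)(a + 4) vanishes at a ∈ {-4, 1, 4}; Q'(b) = 12(b - 4)(b - 1)(b + 3) vanishes at b ∈ {-3, 1, 4}.
Local minima of P (where P''>0): P(-4)=-2560, P(4)=-512. Local minima of Q: Q(-3)=-567, Q(4)=-224.
So the global minimum of h is P(-4) + Q(-3) = -2560 − 567 = -3127, attained at (-4, -3).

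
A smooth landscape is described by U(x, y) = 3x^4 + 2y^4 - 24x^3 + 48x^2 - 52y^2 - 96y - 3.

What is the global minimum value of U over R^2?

U(x,y) separates as P(x) + Q(y) − 3, so its minimum is min P + min Q − 3.
P'(x) = 12x(x - 4)(x - 2) vanishes at x ∈ {0, 2, 4}; Q'(y) = 8(y - 4)(y + 1)(y + 3) vanishes at y ∈ {-3, -1, 4}.
Local minima of P (where P''>0): P(0)=0, P(4)=0. Local minima of Q: Q(-3)=-18, Q(4)=-704.
So the global minimum of U is P(0) + Q(4) − 3 = 0 − 704 − 3 = -707, attained at (0, 4).

-707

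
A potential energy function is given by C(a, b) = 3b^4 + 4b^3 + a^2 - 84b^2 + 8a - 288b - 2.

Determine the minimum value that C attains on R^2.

-1490

C(a,b) separates as P(a) + Q(b) − 2, so its minimum is min P + min Q − 2.
P'(a) = 2a + 8 vanishes at a ∈ {-4}; Q'(b) = 12(b - 4)(b + 2)(b + 3) vanishes at b ∈ {-3, -2, 4}.
Local minima of P (where P''>0): P(-4)=-16. Local minima of Q: Q(-3)=243, Q(4)=-1472.
So the global minimum of C is P(-4) + Q(4) − 2 = -16 − 1472 − 2 = -1490, attained at (-4, 4).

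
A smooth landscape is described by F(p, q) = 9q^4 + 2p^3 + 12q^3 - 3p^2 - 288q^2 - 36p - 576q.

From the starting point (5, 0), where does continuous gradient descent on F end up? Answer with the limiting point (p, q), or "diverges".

F is separable, so gradient descent decouples: p follows -∂F/∂p, q follows -∂F/∂q.
∂F/∂p = 6(p - 3)(p + 2); at p=5 this is 84, so p decreases.
∂F/∂q = 36(q - 4)(q + 1)(q + 4); at q=0 this is -576, so q increases.
p converges to its nearest critical value 3 (a local min of the p-part); q converges to 4. The iterate converges to (3, 4).

(3, 4)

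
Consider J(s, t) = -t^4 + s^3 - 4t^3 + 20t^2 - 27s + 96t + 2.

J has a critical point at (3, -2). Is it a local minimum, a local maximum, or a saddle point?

local minimum

The mixed partial ∂²J/∂s∂t is 0, so the Hessian at any point is diag(J_ss, J_tt) = diag(6s, 4(-3t^2 - 6t + 10)).
At (3, -2): H = diag(18, 40).
Both eigenvalues are positive, so H is positive definite: a local minimum.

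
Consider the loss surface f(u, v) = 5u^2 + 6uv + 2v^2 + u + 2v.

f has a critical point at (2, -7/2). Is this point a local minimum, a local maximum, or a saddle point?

The Hessian of f is constant: H = [[10, 6], [6, 4]].
det(H) = 10·4 − 6² = 4.
det(H) > 0 and tr(H) = 14 > 0, so H is positive definite and the point is a local minimum.

local minimum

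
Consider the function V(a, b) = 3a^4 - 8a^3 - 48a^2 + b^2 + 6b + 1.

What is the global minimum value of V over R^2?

V(a,b) separates as P(a) + Q(b) + 1, so its minimum is min P + min Q + 1.
P'(a) = 12a(a - 4)(a + 2) vanishes at a ∈ {-2, 0, 4}; Q'(b) = 2b + 6 vanishes at b ∈ {-3}.
Local minima of P (where P''>0): P(-2)=-80, P(4)=-512. Local minima of Q: Q(-3)=-9.
So the global minimum of V is P(4) + Q(-3) + 1 = -512 − 9 + 1 = -520, attained at (4, -3).

-520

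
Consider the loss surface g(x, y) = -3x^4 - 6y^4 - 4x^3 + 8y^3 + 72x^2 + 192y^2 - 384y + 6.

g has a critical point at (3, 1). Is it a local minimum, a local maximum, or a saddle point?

saddle point

The mixed partial ∂²g/∂x∂y is 0, so the Hessian at any point is diag(g_xx, g_yy) = diag(12(-3x^2 - 2x + 12), 24(-3y^2 + 2y + 16)).
At (3, 1): H = diag(-252, 360).
The eigenvalues have opposite signs, so H is indefinite: a saddle point.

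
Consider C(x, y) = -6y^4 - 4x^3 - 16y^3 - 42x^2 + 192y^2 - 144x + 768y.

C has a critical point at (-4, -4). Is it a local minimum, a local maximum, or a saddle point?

saddle point

The mixed partial ∂²C/∂x∂y is 0, so the Hessian at any point is diag(C_xx, C_yy) = diag(-12(2x + 7), 24(-3y^2 - 4y + 16)).
At (-4, -4): H = diag(12, -384).
The eigenvalues have opposite signs, so H is indefinite: a saddle point.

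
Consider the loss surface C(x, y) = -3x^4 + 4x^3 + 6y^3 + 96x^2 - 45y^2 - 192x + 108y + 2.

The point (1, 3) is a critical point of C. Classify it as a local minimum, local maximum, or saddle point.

local minimum

The mixed partial ∂²C/∂x∂y is 0, so the Hessian at any point is diag(C_xx, C_yy) = diag(12(-3x^2 + 2x + 16), 18(2y - 5)).
At (1, 3): H = diag(180, 18).
Both eigenvalues are positive, so H is positive definite: a local minimum.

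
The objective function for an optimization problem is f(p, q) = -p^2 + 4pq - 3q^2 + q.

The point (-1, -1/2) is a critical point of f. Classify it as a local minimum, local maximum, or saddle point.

The Hessian of f is constant: H = [[-2, 4], [4, -6]].
det(H) = (-2)·(-6) − 4² = -4.
Since det(H) < 0, H is indefinite and the critical point is a saddle point.

saddle point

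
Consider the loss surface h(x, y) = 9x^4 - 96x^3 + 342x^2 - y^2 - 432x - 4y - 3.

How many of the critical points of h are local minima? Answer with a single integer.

0

h separates as a function of x plus a function of y, so ∇h=0 decouples.
∂h/∂x = 36(x - 4)(x - 3)(x - 1) = 0 at x ∈ {1, 3, 4}; ∂h/∂y = -2(y + 2) = 0 at y ∈ {-2}.
The Hessian is diagonal: diag(h_xx, h_yy). Second derivatives: h_xx(1)=216, h_xx(3)=-72, h_xx(4)=108; h_yy(-2)=-2.
Local minima occur where both diagonal entries positive: none. Count: 0.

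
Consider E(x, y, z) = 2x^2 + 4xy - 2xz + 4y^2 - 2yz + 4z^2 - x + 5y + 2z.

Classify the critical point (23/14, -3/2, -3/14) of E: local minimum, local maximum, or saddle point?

local minimum

The Hessian is constant: H = [[4, 4, -2], [4, 8, -2], [-2, -2, 8]].
Leading principal minors: Δ₁ = 4, Δ₂ = 16, Δ₃ = 112.
All leading minors are positive, so H is positive definite: a local minimum.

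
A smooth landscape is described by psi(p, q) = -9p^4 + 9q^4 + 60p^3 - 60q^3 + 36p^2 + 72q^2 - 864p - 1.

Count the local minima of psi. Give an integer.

psi separates as a function of p plus a function of q, so ∇psi=0 decouples.
∂psi/∂p = -36(p - 4)(p - 3)(p + 2) = 0 at p ∈ {-2, 3, 4}; ∂psi/∂q = 36q(q - 4)(q - 1) = 0 at q ∈ {0, 1, 4}.
The Hessian is diagonal: diag(psi_pp, psi_qq). Second derivatives: psi_pp(-2)=-1080, psi_pp(3)=180, psi_pp(4)=-216; psi_qq(0)=144, psi_qq(1)=-108, psi_qq(4)=432.
Local minima occur where both diagonal entries positive: (3, 0), (3, 4). Count: 2.

2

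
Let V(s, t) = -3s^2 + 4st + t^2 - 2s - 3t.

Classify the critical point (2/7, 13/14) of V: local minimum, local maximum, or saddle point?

saddle point

The Hessian of V is constant: H = [[-6, 4], [4, 2]].
det(H) = (-6)·2 − 4² = -28.
Since det(H) < 0, H is indefinite and the critical point is a saddle point.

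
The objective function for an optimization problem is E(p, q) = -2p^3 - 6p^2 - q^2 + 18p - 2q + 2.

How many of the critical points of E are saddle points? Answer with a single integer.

E separates as a function of p plus a function of q, so ∇E=0 decouples.
∂E/∂p = -6(p - 1)(p + 3) = 0 at p ∈ {-3, 1}; ∂E/∂q = -2(q + 1) = 0 at q ∈ {-1}.
The Hessian is diagonal: diag(E_pp, E_qq). Second derivatives: E_pp(-3)=24, E_pp(1)=-24; E_qq(-1)=-2.
Saddle points occur where the two diagonal entries have opposite signs: (-3, -1). Count: 1.

1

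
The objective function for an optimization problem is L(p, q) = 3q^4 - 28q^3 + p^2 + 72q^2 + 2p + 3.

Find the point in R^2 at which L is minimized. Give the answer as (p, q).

L(p,q) separates as A(p) + B(q) + 3, so its minimum is min A + min B + 3.
A'(p) = 2p + 2 vanishes at p ∈ {-1}; B'(q) = 12q(q - 4)(q - 3) vanishes at q ∈ {0, 3, 4}.
Local minima of A (where A''>0): A(-1)=-1. Local minima of B: B(0)=0, B(4)=128.
So the global minimum of L is A(-1) + B(0) + 3 = -1 + 0 + 3 = 2, attained at (-1, 0).

(-1, 0)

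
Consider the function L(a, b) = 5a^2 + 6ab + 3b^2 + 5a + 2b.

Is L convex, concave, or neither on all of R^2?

L is quadratic, so its Hessian is the constant matrix H = [[10, 6], [6, 6]].
det(H) = 24, tr(H) = 16.
det(H) > 0 and tr(H) > 0, so H is positive definite everywhere: convex.

convex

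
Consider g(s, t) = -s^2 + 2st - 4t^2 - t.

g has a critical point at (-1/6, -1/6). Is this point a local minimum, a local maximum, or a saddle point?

The Hessian of g is constant: H = [[-2, 2], [2, -8]].
det(H) = (-2)·(-8) − 2² = 12.
det(H) > 0 and tr(H) = -10 < 0, so H is negative definite and the point is a local maximum.

local maximum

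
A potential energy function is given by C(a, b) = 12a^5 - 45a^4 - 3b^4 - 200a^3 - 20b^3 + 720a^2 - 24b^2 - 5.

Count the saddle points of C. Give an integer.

6

C separates as a function of a plus a function of b, so ∇C=0 decouples.
∂C/∂a = 60a(a - 4)(a - 2)(a + 3) = 0 at a ∈ {-3, 0, 2, 4}; ∂C/∂b = -12b(b + 1)(b + 4) = 0 at b ∈ {-4, -1, 0}.
The Hessian is diagonal: diag(C_aa, C_bb). Second derivatives: C_aa(-3)=-6300, C_aa(0)=1440, C_aa(2)=-1200, C_aa(4)=3360; C_bb(-4)=-144, C_bb(-1)=36, C_bb(0)=-48.
Saddle points occur where the two diagonal entries have opposite signs: (-3, -1), (0, -4), (0, 0), (2, -1), (4, -4), (4, 0). Count: 6.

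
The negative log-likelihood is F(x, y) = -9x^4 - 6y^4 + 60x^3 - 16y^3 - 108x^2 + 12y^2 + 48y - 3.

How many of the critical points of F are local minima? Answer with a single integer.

1

F separates as a function of x plus a function of y, so ∇F=0 decouples.
∂F/∂x = -36x(x - 3)(x - 2) = 0 at x ∈ {0, 2, 3}; ∂F/∂y = -24(y - 1)(y + 1)(y + 2) = 0 at y ∈ {-2, -1, 1}.
The Hessian is diagonal: diag(F_xx, F_yy). Second derivatives: F_xx(0)=-216, F_xx(2)=72, F_xx(3)=-108; F_yy(-2)=-72, F_yy(-1)=48, F_yy(1)=-144.
Local minima occur where both diagonal entries positive: (2, -1). Count: 1.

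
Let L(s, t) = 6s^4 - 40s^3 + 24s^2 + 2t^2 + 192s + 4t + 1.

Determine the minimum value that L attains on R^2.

-123

L(s,t) separates as P(s) + Q(t) + 1, so its minimum is min P + min Q + 1.
P'(s) = 24(s - 4)(s - 2)(s + 1) vanishes at s ∈ {-1, 2, 4}; Q'(t) = 4(t + 1) vanishes at t ∈ {-1}.
Local minima of P (where P''>0): P(-1)=-122, P(4)=128. Local minima of Q: Q(-1)=-2.
So the global minimum of L is P(-1) + Q(-1) + 1 = -122 − 2 + 1 = -123, attained at (-1, -1).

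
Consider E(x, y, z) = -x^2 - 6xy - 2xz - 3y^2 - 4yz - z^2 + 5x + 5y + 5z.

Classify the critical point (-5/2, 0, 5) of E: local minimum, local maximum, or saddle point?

The Hessian is constant: H = [[-2, -6, -2], [-6, -6, -4], [-2, -4, -2]].
Leading principal minors: Δ₁ = -2, Δ₂ = -24, Δ₃ = 8.
The minors fit neither the all-positive nor the alternating-sign pattern, so H is indefinite: a saddle point.

saddle point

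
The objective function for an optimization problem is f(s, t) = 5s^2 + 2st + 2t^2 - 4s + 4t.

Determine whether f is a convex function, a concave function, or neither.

convex

f is quadratic, so its Hessian is the constant matrix H = [[10, 2], [2, 4]].
det(H) = 36, tr(H) = 14.
det(H) > 0 and tr(H) > 0, so H is positive definite everywhere: convex.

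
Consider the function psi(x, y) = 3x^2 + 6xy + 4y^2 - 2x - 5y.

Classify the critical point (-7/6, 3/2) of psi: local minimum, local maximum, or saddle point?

local minimum

The Hessian of psi is constant: H = [[6, 6], [6, 8]].
det(H) = 6·8 − 6² = 12.
det(H) > 0 and tr(H) = 14 > 0, so H is positive definite and the point is a local minimum.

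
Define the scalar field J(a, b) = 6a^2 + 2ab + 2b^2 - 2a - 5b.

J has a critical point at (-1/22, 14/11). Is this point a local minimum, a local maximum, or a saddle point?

local minimum

The Hessian of J is constant: H = [[12, 2], [2, 4]].
det(H) = 12·4 − 2² = 44.
det(H) > 0 and tr(H) = 16 > 0, so H is positive definite and the point is a local minimum.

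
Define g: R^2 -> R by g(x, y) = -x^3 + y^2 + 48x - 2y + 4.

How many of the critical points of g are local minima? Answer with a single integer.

g separates as a function of x plus a function of y, so ∇g=0 decouples.
∂g/∂x = -3(x - 4)(x + 4) = 0 at x ∈ {-4, 4}; ∂g/∂y = 2(y - 1) = 0 at y ∈ {1}.
The Hessian is diagonal: diag(g_xx, g_yy). Second derivatives: g_xx(-4)=24, g_xx(4)=-24; g_yy(1)=2.
Local minima occur where both diagonal entries positive: (-4, 1). Count: 1.

1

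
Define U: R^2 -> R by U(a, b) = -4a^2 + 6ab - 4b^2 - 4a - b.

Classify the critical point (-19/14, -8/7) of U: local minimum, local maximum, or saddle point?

The Hessian of U is constant: H = [[-8, 6], [6, -8]].
det(H) = (-8)·(-8) − 6² = 28.
det(H) > 0 and tr(H) = -16 < 0, so H is negative definite and the point is a local maximum.

local maximum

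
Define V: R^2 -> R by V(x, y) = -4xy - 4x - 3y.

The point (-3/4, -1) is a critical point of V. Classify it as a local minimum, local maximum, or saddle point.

The Hessian of V is constant: H = [[0, -4], [-4, 0]].
det(H) = 0·0 − (-4)² = -16.
Since det(H) < 0, H is indefinite and the critical point is a saddle point.

saddle point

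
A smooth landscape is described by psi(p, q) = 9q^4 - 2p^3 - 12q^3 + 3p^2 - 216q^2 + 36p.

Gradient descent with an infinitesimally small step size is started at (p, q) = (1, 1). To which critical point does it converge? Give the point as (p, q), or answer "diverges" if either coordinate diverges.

psi is separable, so gradient descent decouples: p follows -∂psi/∂p, q follows -∂psi/∂q.
∂psi/∂p = -6(p - 3)(p + 2); at p=1 this is 36, so p decreases.
∂psi/∂q = 36q(q - 4)(q + 3); at q=1 this is -432, so q increases.
p converges to its nearest critical value -2 (a local min of the p-part); q converges to 4. The iterate converges to (-2, 4).

(-2, 4)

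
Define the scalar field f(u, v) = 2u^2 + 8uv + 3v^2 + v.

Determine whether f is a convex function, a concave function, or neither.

f is quadratic, so its Hessian is the constant matrix H = [[4, 8], [8, 6]].
det(H) = -40, tr(H) = 10.
det(H) < 0, so H is indefinite: neither convex nor concave.

neither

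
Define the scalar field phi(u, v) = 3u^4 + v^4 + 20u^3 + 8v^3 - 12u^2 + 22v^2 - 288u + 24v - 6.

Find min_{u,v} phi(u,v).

-431

phi(u,v) separates as P(u) + Q(v) − 6, so its minimum is min P + min Q − 6.
P'(u) = 12(u - 2)(u + 3)(u + 4) vanishes at u ∈ {-4, -3, 2}; Q'(v) = 4(v + 1)(v + 2)(v + 3) vanishes at v ∈ {-3, -2, -1}.
Local minima of P (where P''>0): P(-4)=448, P(2)=-416. Local minima of Q: Q(-3)=-9, Q(-1)=-9.
So the global minimum of phi is P(2) + Q(-3) − 6 = -416 − 9 − 6 = -431, attained at (2, -3).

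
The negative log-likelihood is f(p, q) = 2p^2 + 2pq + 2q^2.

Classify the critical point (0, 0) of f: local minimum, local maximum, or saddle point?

local minimum

The Hessian of f is constant: H = [[4, 2], [2, 4]].
det(H) = 4·4 − 2² = 12.
det(H) > 0 and tr(H) = 8 > 0, so H is positive definite and the point is a local minimum.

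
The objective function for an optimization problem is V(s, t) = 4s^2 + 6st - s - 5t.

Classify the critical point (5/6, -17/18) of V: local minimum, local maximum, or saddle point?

The Hessian of V is constant: H = [[8, 6], [6, 0]].
det(H) = 8·0 − 6² = -36.
Since det(H) < 0, H is indefinite and the critical point is a saddle point.

saddle point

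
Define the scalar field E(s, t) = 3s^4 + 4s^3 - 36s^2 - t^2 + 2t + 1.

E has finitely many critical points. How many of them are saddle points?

2

E separates as a function of s plus a function of t, so ∇E=0 decouples.
∂E/∂s = 12s(s - 2)(s + 3) = 0 at s ∈ {-3, 0, 2}; ∂E/∂t = -2(t - 1) = 0 at t ∈ {1}.
The Hessian is diagonal: diag(E_ss, E_tt). Second derivatives: E_ss(-3)=180, E_ss(0)=-72, E_ss(2)=120; E_tt(1)=-2.
Saddle points occur where the two diagonal entries have opposite signs: (-3, 1), (2, 1). Count: 2.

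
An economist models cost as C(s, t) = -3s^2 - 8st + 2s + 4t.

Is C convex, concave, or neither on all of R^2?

neither

C is quadratic, so its Hessian is the constant matrix H = [[-6, -8], [-8, 0]].
det(H) = -64, tr(H) = -6.
det(H) < 0, so H is indefinite: neither convex nor concave.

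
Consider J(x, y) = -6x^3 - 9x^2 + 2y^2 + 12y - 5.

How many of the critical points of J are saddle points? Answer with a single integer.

1

J separates as a function of x plus a function of y, so ∇J=0 decouples.
∂J/∂x = -18x(x + 1) = 0 at x ∈ {-1, 0}; ∂J/∂y = 4(y + 3) = 0 at y ∈ {-3}.
The Hessian is diagonal: diag(J_xx, J_yy). Second derivatives: J_xx(-1)=18, J_xx(0)=-18; J_yy(-3)=4.
Saddle points occur where the two diagonal entries have opposite signs: (0, -3). Count: 1.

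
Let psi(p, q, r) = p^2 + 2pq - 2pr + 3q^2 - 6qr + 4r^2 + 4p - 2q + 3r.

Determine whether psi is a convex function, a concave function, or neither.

convex

psi is quadratic, so its Hessian is the constant matrix H = [[2, 2, -2], [2, 6, -6], [-2, -6, 8]].
Leading principal minors: 2, 8, 16.
All positive ⇒ H ≻ 0 ⇒ convex.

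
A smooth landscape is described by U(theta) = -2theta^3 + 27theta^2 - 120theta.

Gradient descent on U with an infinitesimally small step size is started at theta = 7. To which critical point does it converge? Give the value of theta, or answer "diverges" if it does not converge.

diverges

U'(theta) = -6(theta - 5)(theta - 4), so U'(7) = -36.
Gradient descent moves in the -U' direction, i.e. theta is increasing.
There is no critical point above theta=7, and U' keeps the same sign, so the iterate runs off to +∞.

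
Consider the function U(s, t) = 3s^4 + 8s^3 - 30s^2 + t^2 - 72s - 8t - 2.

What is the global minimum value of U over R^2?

-170

U(s,t) separates as P(s) + Q(t) − 2, so its minimum is min P + min Q − 2.
P'(s) = 12(s - 2)(s + 1)(s + 3) vanishes at s ∈ {-3, -1, 2}; Q'(t) = 2(t - 4) vanishes at t ∈ {4}.
Local minima of P (where P''>0): P(-3)=-27, P(2)=-152. Local minima of Q: Q(4)=-16.
So the global minimum of U is P(2) + Q(4) − 2 = -152 − 16 − 2 = -170, attained at (2, 4).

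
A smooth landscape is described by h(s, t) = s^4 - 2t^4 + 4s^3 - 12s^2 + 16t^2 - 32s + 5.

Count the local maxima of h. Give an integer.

2

h separates as a function of s plus a function of t, so ∇h=0 decouples.
∂h/∂s = 4(s - 2)(s + 1)(s + 4) = 0 at s ∈ {-4, -1, 2}; ∂h/∂t = -8t(t - 2)(t + 2) = 0 at t ∈ {-2, 0, 2}.
The Hessian is diagonal: diag(h_ss, h_tt). Second derivatives: h_ss(-4)=72, h_ss(-1)=-36, h_ss(2)=72; h_tt(-2)=-64, h_tt(0)=32, h_tt(2)=-64.
Local maxima occur where both diagonal entries negative: (-1, -2), (-1, 2). Count: 2.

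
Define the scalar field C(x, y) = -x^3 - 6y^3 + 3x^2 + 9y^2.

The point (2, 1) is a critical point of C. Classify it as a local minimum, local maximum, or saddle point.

The mixed partial ∂²C/∂x∂y is 0, so the Hessian at any point is diag(C_xx, C_yy) = diag(6(-x + 1), 18(-2y + 1)).
At (2, 1): H = diag(-6, -18).
Both eigenvalues are negative, so H is negative definite: a local maximum.

local maximum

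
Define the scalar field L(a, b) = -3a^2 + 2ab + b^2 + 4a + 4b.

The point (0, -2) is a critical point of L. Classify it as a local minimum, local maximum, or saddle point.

saddle point

The Hessian of L is constant: H = [[-6, 2], [2, 2]].
det(H) = (-6)·2 − 2² = -16.
Since det(H) < 0, H is indefinite and the critical point is a saddle point.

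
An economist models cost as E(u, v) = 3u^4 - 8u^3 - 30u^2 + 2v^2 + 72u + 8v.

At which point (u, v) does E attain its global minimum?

(-2, -2)

E(u,v) separates as P(u) + Q(v), so its minimum is min P + min Q.
P'(u) = 12(u - 3)(u - 1)(u + 2) vanishes at u ∈ {-2, 1, 3}; Q'(v) = 4v + 8 vanishes at v ∈ {-2}.
Local minima of P (where P''>0): P(-2)=-152, P(3)=-27. Local minima of Q: Q(-2)=-8.
So the global minimum of E is P(-2) + Q(-2) = -152 − 8 = -160, attained at (-2, -2).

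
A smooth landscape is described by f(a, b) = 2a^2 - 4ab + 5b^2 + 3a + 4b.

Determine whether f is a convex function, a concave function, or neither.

f is quadratic, so its Hessian is the constant matrix H = [[4, -4], [-4, 10]].
det(H) = 24, tr(H) = 14.
det(H) > 0 and tr(H) > 0, so H is positive definite everywhere: convex.

convex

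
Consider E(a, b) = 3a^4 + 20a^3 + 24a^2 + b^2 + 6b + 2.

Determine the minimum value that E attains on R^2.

E(a,b) separates as P(a) + Q(b) + 2, so its minimum is min P + min Q + 2.
P'(a) = 12a(a + 1)(a + 4) vanishes at a ∈ {-4, -1, 0}; Q'(b) = 2b + 6 vanishes at b ∈ {-3}.
Local minima of P (where P''>0): P(-4)=-128, P(0)=0. Local minima of Q: Q(-3)=-9.
So the global minimum of E is P(-4) + Q(-3) + 2 = -128 − 9 + 2 = -135, attained at (-4, -3).

-135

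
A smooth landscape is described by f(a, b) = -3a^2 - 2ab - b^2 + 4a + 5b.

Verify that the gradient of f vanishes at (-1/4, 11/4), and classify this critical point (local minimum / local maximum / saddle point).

∇f = (-6a - 2b + 4, -2a - 2b + 5); substituting (-1/4, 11/4) gives ∇f = (0, 0), so (-1/4, 11/4) is indeed a critical point.
The Hessian of f is constant: H = [[-6, -2], [-2, -2]].
det(H) = (-6)·(-2) − (-2)² = 8.
det(H) > 0 and tr(H) = -8 < 0, so H is negative definite and the point is a local maximum.

local maximum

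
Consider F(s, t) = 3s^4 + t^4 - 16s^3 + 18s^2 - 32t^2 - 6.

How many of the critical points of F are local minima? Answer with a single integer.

4

F separates as a function of s plus a function of t, so ∇F=0 decouples.
∂F/∂s = 12s(s - 3)(s - 1) = 0 at s ∈ {0, 1, 3}; ∂F/∂t = 4t(t - 4)(t + 4) = 0 at t ∈ {-4, 0, 4}.
The Hessian is diagonal: diag(F_ss, F_tt). Second derivatives: F_ss(0)=36, F_ss(1)=-24, F_ss(3)=72; F_tt(-4)=128, F_tt(0)=-64, F_tt(4)=128.
Local minima occur where both diagonal entries positive: (0, -4), (0, 4), (3, -4), (3, 4). Count: 4.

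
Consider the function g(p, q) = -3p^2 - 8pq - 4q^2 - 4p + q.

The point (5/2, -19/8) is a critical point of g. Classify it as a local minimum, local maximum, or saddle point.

The Hessian of g is constant: H = [[-6, -8], [-8, -8]].
det(H) = (-6)·(-8) − (-8)² = -16.
Since det(H) < 0, H is indefinite and the critical point is a saddle point.

saddle point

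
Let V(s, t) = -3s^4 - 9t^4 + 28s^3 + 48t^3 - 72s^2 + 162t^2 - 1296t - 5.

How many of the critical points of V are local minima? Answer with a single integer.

1

V separates as a function of s plus a function of t, so ∇V=0 decouples.
∂V/∂s = -12s(s - 4)(s - 3) = 0 at s ∈ {0, 3, 4}; ∂V/∂t = -36(t - 4)(t - 3)(t + 3) = 0 at t ∈ {-3, 3, 4}.
The Hessian is diagonal: diag(V_ss, V_tt). Second derivatives: V_ss(0)=-144, V_ss(3)=36, V_ss(4)=-48; V_tt(-3)=-1512, V_tt(3)=216, V_tt(4)=-252.
Local minima occur where both diagonal entries positive: (3, 3). Count: 1.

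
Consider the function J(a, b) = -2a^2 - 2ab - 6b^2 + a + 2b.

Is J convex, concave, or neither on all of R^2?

concave

J is quadratic, so its Hessian is the constant matrix H = [[-4, -2], [-2, -12]].
det(H) = 44, tr(H) = -16.
det(H) > 0 and tr(H) < 0, so H is negative definite everywhere: concave.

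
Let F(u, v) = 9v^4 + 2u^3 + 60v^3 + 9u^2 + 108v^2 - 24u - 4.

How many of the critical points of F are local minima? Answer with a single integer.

F separates as a function of u plus a function of v, so ∇F=0 decouples.
∂F/∂u = 6(u - 1)(u + 4) = 0 at u ∈ {-4, 1}; ∂F/∂v = 36v(v + 2)(v + 3) = 0 at v ∈ {-3, -2, 0}.
The Hessian is diagonal: diag(F_uu, F_vv). Second derivatives: F_uu(-4)=-30, F_uu(1)=30; F_vv(-3)=108, F_vv(-2)=-72, F_vv(0)=216.
Local minima occur where both diagonal entries positive: (1, -3), (1, 0). Count: 2.

2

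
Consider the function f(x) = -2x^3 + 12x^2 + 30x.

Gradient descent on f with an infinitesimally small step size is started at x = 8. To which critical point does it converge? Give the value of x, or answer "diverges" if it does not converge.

f'(x) = -6(x - 5)(x + 1), so f'(8) = -162.
Gradient descent moves in the -f' direction, i.e. x is increasing.
There is no critical point above x=8, and f' keeps the same sign, so the iterate runs off to +∞.

diverges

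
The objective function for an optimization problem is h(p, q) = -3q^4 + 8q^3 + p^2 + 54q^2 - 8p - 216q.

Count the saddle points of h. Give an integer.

h separates as a function of p plus a function of q, so ∇h=0 decouples.
∂h/∂p = 2(p - 4) = 0 at p ∈ {4}; ∂h/∂q = -12(q - 3)(q - 2)(q + 3) = 0 at q ∈ {-3, 2, 3}.
The Hessian is diagonal: diag(h_pp, h_qq). Second derivatives: h_pp(4)=2; h_qq(-3)=-360, h_qq(2)=60, h_qq(3)=-72.
Saddle points occur where the two diagonal entries have opposite signs: (4, -3), (4, 3). Count: 2.

2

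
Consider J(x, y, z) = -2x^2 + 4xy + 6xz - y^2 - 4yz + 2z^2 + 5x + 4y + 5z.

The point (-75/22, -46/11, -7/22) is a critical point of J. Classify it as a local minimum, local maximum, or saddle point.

The Hessian is constant: H = [[-4, 4, 6], [4, -2, -4], [6, -4, 4]].
Leading principal minors: Δ₁ = -4, Δ₂ = -8, Δ₃ = -88.
The minors fit neither the all-positive nor the alternating-sign pattern, so H is indefinite: a saddle point.

saddle point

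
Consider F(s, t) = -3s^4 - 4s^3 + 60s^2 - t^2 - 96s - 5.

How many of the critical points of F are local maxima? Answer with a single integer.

2

F separates as a function of s plus a function of t, so ∇F=0 decouples.
∂F/∂s = -12(s - 2)(s - 1)(s + 4) = 0 at s ∈ {-4, 1, 2}; ∂F/∂t = -2t = 0 at t ∈ {0}.
The Hessian is diagonal: diag(F_ss, F_tt). Second derivatives: F_ss(-4)=-360, F_ss(1)=60, F_ss(2)=-72; F_tt(0)=-2.
Local maxima occur where both diagonal entries negative: (-4, 0), (2, 0). Count: 2.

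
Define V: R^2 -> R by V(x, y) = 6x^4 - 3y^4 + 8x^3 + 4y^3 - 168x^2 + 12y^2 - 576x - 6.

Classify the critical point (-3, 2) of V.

saddle point

The mixed partial ∂²V/∂x∂y is 0, so the Hessian at any point is diag(V_xx, V_yy) = diag(24(3x^2 + 2x - 14), 12(-3y^2 + 2y + 2)).
At (-3, 2): H = diag(168, -72).
The eigenvalues have opposite signs, so H is indefinite: a saddle point.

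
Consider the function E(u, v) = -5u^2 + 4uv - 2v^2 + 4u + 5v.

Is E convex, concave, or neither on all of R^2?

E is quadratic, so its Hessian is the constant matrix H = [[-10, 4], [4, -4]].
det(H) = 24, tr(H) = -14.
det(H) > 0 and tr(H) < 0, so H is negative definite everywhere: concave.

concave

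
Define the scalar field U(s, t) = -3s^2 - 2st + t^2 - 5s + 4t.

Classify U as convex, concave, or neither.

neither

U is quadratic, so its Hessian is the constant matrix H = [[-6, -2], [-2, 2]].
det(H) = -16, tr(H) = -4.
det(H) < 0, so H is indefinite: neither convex nor concave.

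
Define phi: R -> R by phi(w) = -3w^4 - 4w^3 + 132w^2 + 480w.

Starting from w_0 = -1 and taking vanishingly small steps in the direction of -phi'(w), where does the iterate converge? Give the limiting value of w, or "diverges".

phi'(w) = -12(w - 5)(w + 2)(w + 4), so phi'(-1) = 216.
Gradient descent moves in the -phi' direction, i.e. w is decreasing.
The nearest critical point in that direction is w = -2, where phi'' = 168 > 0 (a local minimum). The iterate converges there.

-2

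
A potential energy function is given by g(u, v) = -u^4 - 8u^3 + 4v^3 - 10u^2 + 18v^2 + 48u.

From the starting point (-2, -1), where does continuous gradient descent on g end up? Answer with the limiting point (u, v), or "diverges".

g is separable, so gradient descent decouples: u follows -∂g/∂u, v follows -∂g/∂v.
∂g/∂u = -4(u - 1)(u + 3)(u + 4); at u=-2 this is 24, so u decreases.
∂g/∂v = 12v(v + 3); at v=-1 this is -24, so v increases.
u converges to its nearest critical value -3 (a local min of the u-part); v converges to 0. The iterate converges to (-3, 0).

(-3, 0)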